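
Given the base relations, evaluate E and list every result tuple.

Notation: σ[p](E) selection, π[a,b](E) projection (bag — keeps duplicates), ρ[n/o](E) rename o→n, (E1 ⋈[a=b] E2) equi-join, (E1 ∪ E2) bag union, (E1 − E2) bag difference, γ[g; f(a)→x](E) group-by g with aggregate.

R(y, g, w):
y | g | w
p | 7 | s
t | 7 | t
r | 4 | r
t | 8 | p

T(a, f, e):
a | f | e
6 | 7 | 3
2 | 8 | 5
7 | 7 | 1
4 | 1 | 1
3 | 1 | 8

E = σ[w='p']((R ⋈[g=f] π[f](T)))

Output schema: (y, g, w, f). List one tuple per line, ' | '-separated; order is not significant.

Row counts bottom-up:
  R → 4
  T → 5
  π[f](T) → 5
  (R ⋈[g=f] π[f](T)) → 5
  σ[w='p']((R ⋈[g=f] π[f](T))) → 1

== RESULT ==
y | g | w | f
t | 8 | p | 8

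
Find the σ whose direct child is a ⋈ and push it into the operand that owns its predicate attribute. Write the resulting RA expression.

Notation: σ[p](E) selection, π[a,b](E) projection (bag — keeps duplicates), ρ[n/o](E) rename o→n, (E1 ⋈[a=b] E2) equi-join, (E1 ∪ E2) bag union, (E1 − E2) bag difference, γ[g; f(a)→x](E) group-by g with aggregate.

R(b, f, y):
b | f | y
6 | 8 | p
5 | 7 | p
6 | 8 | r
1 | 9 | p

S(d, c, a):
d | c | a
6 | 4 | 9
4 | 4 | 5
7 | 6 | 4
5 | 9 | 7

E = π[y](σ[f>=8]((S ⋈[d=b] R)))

σ filters on f, owned by the right side.
E' = π[y]((S ⋈[d=b] σ[f>=8](R)))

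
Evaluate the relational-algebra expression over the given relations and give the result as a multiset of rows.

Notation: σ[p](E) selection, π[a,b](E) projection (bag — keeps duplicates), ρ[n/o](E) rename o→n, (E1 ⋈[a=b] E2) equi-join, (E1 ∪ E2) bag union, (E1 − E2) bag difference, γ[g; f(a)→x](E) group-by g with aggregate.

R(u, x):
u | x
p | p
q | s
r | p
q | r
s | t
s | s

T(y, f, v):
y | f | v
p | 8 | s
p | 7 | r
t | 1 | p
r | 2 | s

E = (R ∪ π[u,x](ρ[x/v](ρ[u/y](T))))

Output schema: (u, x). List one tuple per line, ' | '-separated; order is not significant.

Subexpression sizes:
  R → 6
  T → 4
  ρ[u/y](T) → 4
  ρ[x/v](ρ[u/y](T)) → 4
  π[u,x](ρ[x/v](ρ[u/y](T))) → 4
  (R ∪ π[u,x](ρ[x/v](ρ[u/y](T)))) → 10

== RESULT ==
u | x
p | p
p | r
p | s
q | r
q | s
r | p
r | s
s | s
s | t
t | p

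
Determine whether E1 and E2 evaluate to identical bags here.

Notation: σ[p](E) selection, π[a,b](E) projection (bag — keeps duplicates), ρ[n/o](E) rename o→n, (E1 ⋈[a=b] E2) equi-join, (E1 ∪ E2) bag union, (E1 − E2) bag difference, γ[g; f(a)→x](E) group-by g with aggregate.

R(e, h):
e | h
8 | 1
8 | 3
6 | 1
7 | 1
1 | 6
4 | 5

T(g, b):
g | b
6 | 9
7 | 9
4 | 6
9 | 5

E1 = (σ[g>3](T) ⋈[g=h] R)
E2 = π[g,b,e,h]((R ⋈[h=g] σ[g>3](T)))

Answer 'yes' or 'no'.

E1 stepwise |·|:
  T → 4
  σ[g>3](T) → 4
  R → 6
  (σ[g>3](T) ⋈[g=h] R) → 1
E2 stepwise |·|:
  R → 6
  T → 4
  σ[g>3](T) → 4
  (R ⋈[h=g] σ[g>3](T)) → 1
  π[g,b,e,h]((R ⋈[h=g] σ[g>3](T))) → 1

E1 and E2 produce the same multiset:
g | b | e | h
6 | 9 | 1 | 6

yes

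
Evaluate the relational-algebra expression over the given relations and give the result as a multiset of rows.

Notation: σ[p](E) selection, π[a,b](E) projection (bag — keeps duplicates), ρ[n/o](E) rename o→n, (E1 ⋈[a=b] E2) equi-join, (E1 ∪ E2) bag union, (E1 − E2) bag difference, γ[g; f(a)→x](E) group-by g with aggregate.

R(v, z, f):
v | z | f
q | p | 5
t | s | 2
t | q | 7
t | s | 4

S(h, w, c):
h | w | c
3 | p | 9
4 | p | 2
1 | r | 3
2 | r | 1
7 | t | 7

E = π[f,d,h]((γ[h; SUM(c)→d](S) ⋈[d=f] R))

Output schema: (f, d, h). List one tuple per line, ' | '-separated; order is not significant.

Stepwise |·|:
  S → 5
  γ[h; SUM(c)→d](S) → 5
  R → 4
  (γ[h; SUM(c)→d](S) ⋈[d=f] R) → 2
  π[f,d,h]((γ[h; SUM(c)→d](S) ⋈[d=f] R)) → 2

== RESULT ==
f | d | h
2 | 2 | 4
7 | 7 | 7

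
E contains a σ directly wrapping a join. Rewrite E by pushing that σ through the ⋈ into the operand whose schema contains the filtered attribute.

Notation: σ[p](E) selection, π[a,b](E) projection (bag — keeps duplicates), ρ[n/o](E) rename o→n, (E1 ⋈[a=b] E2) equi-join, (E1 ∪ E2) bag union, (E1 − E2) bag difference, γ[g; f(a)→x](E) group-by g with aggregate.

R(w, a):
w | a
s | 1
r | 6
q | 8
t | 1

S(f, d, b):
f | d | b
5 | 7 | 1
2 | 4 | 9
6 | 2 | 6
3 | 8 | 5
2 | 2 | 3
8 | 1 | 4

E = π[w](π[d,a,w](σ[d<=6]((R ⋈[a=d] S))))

σ filters on d, owned by the right side.
E' = π[w](π[d,a,w]((R ⋈[a=d] σ[d<=6](S))))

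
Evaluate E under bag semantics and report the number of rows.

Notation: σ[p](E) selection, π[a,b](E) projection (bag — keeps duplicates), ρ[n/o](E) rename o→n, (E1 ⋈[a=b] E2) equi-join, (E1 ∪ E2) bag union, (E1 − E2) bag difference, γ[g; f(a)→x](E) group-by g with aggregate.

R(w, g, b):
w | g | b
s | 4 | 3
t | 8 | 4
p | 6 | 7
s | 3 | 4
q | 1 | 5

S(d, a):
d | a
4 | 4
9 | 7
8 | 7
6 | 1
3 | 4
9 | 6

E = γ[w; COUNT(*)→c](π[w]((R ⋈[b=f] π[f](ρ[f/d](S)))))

Subexpression sizes:
  R → 5
  S → 6
  ρ[f/d](S) → 6
  π[f](ρ[f/d](S)) → 6
  (R ⋈[b=f] π[f](ρ[f/d](S))) → 3
  π[w]((R ⋈[b=f] π[f](ρ[f/d](S)))) → 3
  γ[w; COUNT(*)→c](π[w]((R ⋈[b=f] π[f](ρ[f/d](S))))) → 2

|E| = 2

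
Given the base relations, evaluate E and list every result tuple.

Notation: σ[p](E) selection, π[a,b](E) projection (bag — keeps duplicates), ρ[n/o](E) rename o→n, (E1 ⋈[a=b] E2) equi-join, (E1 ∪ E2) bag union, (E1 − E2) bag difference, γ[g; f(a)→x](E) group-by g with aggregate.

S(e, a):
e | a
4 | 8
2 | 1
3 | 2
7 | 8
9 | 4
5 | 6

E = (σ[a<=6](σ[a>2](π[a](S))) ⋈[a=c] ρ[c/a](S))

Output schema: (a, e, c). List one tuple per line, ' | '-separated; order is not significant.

Per-node cardinality:
  S → 6
  π[a](S) → 6
  σ[a>2](π[a](S)) → 4
  σ[a<=6](σ[a>2](π[a](S))) → 2
  S → 6
  ρ[c/a](S) → 6
  (σ[a<=6](σ[a>2](π[a](S))) ⋈[a=c] ρ[c/a](S)) → 2

== RESULT ==
a | e | c
4 | 9 | 4
6 | 5 | 6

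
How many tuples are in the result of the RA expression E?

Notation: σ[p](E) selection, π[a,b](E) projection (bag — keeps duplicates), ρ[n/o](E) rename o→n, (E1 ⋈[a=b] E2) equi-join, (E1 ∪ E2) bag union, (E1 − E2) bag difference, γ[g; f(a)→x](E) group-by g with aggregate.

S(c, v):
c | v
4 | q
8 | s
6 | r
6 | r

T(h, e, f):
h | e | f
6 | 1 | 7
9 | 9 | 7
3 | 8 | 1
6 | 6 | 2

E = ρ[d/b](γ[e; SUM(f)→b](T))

Subexpression sizes:
  T → 4
  γ[e; SUM(f)→b](T) → 4
  ρ[d/b](γ[e; SUM(f)→b](T)) → 4

|E| = 4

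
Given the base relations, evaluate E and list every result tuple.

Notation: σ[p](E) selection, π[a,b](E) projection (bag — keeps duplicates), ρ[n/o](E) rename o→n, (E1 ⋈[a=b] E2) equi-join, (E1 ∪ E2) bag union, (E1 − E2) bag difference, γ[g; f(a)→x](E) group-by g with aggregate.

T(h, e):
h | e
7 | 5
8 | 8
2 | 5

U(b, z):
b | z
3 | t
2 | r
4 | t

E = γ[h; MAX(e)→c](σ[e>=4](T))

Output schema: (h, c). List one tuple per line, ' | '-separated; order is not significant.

Stepwise |·|:
  T → 3
  σ[e>=4](T) → 3
  γ[h; MAX(e)→c](σ[e>=4](T)) → 3

== RESULT ==
h | c
2 | 5
7 | 5
8 | 8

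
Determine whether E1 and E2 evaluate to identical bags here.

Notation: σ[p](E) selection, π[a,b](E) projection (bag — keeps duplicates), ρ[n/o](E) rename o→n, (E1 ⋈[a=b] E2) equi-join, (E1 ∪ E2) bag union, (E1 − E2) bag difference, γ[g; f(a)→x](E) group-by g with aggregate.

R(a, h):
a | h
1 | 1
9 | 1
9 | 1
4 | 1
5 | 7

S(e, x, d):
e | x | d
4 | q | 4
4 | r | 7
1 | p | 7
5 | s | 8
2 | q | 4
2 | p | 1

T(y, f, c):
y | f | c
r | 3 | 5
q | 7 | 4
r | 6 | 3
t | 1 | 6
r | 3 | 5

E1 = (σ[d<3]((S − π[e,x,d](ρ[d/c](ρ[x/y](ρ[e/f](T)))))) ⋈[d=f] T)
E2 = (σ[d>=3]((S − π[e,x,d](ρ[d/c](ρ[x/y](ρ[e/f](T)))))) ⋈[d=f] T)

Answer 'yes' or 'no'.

E1 subexpression sizes:
  S → 6
  T → 5
  ρ[e/f](T) → 5
  ρ[x/y](ρ[e/f](T)) → 5
  ρ[d/c](ρ[x/y](ρ[e/f](T))) → 5
  π[e,x,d](ρ[d/c](ρ[x/y](ρ[e/f](T)))) → 5
  (S − π[e,x,d](ρ[d/c](ρ[x/y](ρ[e/f](T))))) → 6
  σ[d<3]((S − π[e,x,d](ρ[d/c](ρ[x/y](ρ[e/f](T)))))) → 1
  T → 5
  (σ[d<3]((S − π[e,x,d](ρ[d/c](ρ[x/y](ρ[e/f](T)))))) ⋈[d=f] T) → 1
E2 subexpression sizes:
  S → 6
  T → 5
  ρ[e/f](T) → 5
  ρ[x/y](ρ[e/f](T)) → 5
  ρ[d/c](ρ[x/y](ρ[e/f](T))) → 5
  π[e,x,d](ρ[d/c](ρ[x/y](ρ[e/f](T)))) → 5
  (S − π[e,x,d](ρ[d/c](ρ[x/y](ρ[e/f](T))))) → 6
  σ[d>=3]((S − π[e,x,d](ρ[d/c](ρ[x/y](ρ[e/f](T)))))) → 5
  T → 5
  (σ[d>=3]((S − π[e,x,d](ρ[d/c](ρ[x/y](ρ[e/f](T)))))) ⋈[d=f] T) → 2

E1 result:
e | x | d | y | f | c
2 | p | 1 | t | 1 | 6
E2 result:
e | x | d | y | f | c
1 | p | 7 | q | 7 | 4
4 | r | 7 | q | 7 | 4
Witness: (1, 'p', 7, 'q', 7, 4) appears 0× in E1 but 1× in E2.

no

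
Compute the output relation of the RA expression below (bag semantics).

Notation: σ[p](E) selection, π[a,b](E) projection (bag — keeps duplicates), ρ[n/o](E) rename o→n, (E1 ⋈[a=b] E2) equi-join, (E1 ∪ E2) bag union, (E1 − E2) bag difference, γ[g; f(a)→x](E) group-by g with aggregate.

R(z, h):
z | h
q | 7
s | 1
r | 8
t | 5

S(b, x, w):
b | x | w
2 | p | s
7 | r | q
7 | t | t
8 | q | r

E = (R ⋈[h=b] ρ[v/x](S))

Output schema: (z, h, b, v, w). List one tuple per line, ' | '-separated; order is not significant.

Row counts bottom-up:
  R → 4
  S → 4
  ρ[v/x](S) → 4
  (R ⋈[h=b] ρ[v/x](S)) → 3

== RESULT ==
z | h | b | v | w
q | 7 | 7 | r | q
q | 7 | 7 | t | t
r | 8 | 8 | q | r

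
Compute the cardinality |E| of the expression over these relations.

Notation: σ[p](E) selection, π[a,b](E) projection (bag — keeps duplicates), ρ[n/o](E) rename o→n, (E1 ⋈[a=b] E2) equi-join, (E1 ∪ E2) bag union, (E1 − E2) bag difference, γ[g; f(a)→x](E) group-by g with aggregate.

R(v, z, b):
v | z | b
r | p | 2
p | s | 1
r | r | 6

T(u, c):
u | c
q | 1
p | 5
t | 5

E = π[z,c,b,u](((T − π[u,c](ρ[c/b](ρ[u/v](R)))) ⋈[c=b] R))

Per-node cardinality:
  T → 3
  R → 3
  ρ[u/v](R) → 3
  ρ[c/b](ρ[u/v](R)) → 3
  π[u,c](ρ[c/b](ρ[u/v](R))) → 3
  (T − π[u,c](ρ[c/b](ρ[u/v](R)))) → 3
  R → 3
  ((T − π[u,c](ρ[c/b](ρ[u/v](R)))) ⋈[c=b] R) → 1
  π[z,c,b,u](((T − π[u,c](ρ[c/b](ρ[u/v](R)))) ⋈[c=b] R)) → 1

|E| = 1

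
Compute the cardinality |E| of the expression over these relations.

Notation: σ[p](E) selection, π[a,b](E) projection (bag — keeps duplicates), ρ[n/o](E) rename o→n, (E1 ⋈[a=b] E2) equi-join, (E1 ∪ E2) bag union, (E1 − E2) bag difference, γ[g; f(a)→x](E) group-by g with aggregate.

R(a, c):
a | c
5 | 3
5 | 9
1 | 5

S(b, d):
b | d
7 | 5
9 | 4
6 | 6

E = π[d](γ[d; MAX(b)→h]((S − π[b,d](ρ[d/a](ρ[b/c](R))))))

Per-node cardinality:
  S → 3
  R → 3
  ρ[b/c](R) → 3
  ρ[d/a](ρ[b/c](R)) → 3
  π[b,d](ρ[d/a](ρ[b/c](R))) → 3
  (S − π[b,d](ρ[d/a](ρ[b/c](R)))) → 3
  γ[d; MAX(b)→h]((S − π[b,d](ρ[d/a](ρ[b/c](R))))) → 3
  π[d](γ[d; MAX(b)→h]((S − π[b,d](ρ[d/a](ρ[b/c](R)))))) → 3

|E| = 3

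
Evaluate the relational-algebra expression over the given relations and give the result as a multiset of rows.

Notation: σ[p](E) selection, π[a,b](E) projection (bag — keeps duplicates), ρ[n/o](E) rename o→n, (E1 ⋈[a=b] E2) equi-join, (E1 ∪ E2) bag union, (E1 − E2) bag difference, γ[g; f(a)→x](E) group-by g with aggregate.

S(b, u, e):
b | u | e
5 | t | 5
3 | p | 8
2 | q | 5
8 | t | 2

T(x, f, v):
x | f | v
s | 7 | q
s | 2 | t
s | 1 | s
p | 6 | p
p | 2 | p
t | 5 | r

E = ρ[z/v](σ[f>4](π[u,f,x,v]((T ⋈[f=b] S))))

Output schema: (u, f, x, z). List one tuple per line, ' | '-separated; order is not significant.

Stepwise |·|:
  T → 6
  S → 4
  (T ⋈[f=b] S) → 3
  π[u,f,x,v]((T ⋈[f=b] S)) → 3
  σ[f>4](π[u,f,x,v]((T ⋈[f=b] S))) → 1
  ρ[z/v](σ[f>4](π[u,f,x,v]((T ⋈[f=b] S)))) → 1

== RESULT ==
u | f | x | z
t | 5 | t | r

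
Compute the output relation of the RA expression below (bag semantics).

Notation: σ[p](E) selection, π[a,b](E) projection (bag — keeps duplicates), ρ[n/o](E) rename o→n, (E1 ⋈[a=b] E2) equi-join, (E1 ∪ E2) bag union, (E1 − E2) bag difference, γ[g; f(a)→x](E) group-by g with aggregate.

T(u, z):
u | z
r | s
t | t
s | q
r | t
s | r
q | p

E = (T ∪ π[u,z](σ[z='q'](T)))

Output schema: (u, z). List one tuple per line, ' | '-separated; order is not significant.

Per-node cardinality:
  T → 6
  T → 6
  σ[z='q'](T) → 1
  π[u,z](σ[z='q'](T)) → 1
  (T ∪ π[u,z](σ[z='q'](T))) → 7

== RESULT ==
u | z
q | p
r | s
r | t
s | q
s | q
s | r
t | t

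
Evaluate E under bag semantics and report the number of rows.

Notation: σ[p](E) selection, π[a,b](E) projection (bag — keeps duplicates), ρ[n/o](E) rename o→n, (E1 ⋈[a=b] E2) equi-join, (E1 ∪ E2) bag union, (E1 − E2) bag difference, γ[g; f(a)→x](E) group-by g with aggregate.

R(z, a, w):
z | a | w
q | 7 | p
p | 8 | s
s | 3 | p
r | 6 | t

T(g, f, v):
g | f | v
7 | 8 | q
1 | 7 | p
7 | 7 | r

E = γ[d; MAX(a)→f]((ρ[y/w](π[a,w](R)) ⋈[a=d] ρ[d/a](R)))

Stepwise |·|:
  R → 4
  π[a,w](R) → 4
  ρ[y/w](π[a,w](R)) → 4
  R → 4
  ρ[d/a](R) → 4
  (ρ[y/w](π[a,w](R)) ⋈[a=d] ρ[d/a](R)) → 4
  γ[d; MAX(a)→f]((ρ[y/w](π[a,w](R)) ⋈[a=d] ρ[d/a](R))) → 4

|E| = 4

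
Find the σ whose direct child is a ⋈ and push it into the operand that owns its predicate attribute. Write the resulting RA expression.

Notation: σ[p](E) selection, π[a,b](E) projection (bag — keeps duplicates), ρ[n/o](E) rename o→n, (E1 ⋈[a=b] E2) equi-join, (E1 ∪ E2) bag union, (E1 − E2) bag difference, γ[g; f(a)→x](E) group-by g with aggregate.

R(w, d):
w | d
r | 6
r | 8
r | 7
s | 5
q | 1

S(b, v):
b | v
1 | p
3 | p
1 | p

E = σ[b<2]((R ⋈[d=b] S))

σ filters on b, owned by the right side.
E' = (R ⋈[d=b] σ[b<2](S))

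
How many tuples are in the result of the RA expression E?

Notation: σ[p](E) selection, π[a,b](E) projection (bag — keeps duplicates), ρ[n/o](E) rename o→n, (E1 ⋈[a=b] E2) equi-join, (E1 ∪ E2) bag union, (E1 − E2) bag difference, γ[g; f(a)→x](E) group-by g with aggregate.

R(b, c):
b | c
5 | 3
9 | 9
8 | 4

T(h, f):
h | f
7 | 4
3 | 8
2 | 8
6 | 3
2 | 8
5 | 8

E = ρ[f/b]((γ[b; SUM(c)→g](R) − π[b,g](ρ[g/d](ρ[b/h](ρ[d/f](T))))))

Subexpression sizes:
  R → 3
  γ[b; SUM(c)→g](R) → 3
  T → 6
  ρ[d/f](T) → 6
  ρ[b/h](ρ[d/f](T)) → 6
  ρ[g/d](ρ[b/h](ρ[d/f](T))) → 6
  π[b,g](ρ[g/d](ρ[b/h](ρ[d/f](T)))) → 6
  (γ[b; SUM(c)→g](R) − π[b,g](ρ[g/d](ρ[b/h](ρ[d/f](T))))) → 3
  ρ[f/b]((γ[b; SUM(c)→g](R) − π[b,g](ρ[g/d](ρ[b/h](ρ[d/f](T)))))) → 3

|E| = 3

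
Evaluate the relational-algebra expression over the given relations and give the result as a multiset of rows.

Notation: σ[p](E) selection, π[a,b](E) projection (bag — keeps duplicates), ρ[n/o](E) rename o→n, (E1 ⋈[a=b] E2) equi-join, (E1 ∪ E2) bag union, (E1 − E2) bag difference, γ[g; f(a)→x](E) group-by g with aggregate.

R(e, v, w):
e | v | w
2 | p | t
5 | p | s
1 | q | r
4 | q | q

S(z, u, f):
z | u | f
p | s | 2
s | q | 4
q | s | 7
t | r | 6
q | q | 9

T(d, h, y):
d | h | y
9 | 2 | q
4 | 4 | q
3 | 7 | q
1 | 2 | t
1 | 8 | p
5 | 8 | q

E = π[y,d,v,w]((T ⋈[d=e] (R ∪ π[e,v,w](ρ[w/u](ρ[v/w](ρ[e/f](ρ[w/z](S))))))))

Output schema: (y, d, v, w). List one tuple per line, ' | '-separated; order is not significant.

Per-node cardinality:
  T → 6
  R → 4
  S → 5
  ρ[w/z](S) → 5
  ρ[e/f](ρ[w/z](S)) → 5
  ρ[v/w](ρ[e/f](ρ[w/z](S))) → 5
  ρ[w/u](ρ[v/w](ρ[e/f](ρ[w/z](S)))) → 5
  π[e,v,w](ρ[w/u](ρ[v/w](ρ[e/f](ρ[w/z](S))))) → 5
  (R ∪ π[e,v,w](ρ[w/u](ρ[v/w](ρ[e/f](ρ[w/z](S)))))) → 9
  (T ⋈[d=e] (R ∪ π[e,v,w](ρ[w/u](ρ[v/w](ρ[e/f](ρ[w/z](S))))))) → 6
  π[y,d,v,w]((T ⋈[d=e] (R ∪ π[e,v,w](ρ[w/u](ρ[v/w](ρ[e/f](ρ[w/z](S)))))))) → 6

== RESULT ==
y | d | v | w
p | 1 | q | r
q | 4 | q | q
q | 4 | s | q
q | 5 | p | s
q | 9 | q | q
t | 1 | q | r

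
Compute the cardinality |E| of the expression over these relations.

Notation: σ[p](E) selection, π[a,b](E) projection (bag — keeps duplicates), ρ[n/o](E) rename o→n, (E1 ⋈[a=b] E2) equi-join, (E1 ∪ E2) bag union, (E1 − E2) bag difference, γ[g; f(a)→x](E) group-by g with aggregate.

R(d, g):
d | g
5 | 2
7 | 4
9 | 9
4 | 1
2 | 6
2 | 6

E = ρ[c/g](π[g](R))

Subexpression sizes:
  R → 6
  π[g](R) → 6
  ρ[c/g](π[g](R)) → 6

|E| = 6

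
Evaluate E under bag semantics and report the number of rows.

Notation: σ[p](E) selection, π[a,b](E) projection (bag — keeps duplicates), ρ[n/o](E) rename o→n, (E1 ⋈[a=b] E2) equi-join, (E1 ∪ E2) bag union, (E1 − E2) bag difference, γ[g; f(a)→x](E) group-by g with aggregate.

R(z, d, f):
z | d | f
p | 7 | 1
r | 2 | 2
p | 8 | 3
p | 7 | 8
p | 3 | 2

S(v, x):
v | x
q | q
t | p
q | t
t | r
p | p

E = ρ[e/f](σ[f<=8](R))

Per-node cardinality:
  R → 5
  σ[f<=8](R) → 5
  ρ[e/f](σ[f<=8](R)) → 5

|E| = 5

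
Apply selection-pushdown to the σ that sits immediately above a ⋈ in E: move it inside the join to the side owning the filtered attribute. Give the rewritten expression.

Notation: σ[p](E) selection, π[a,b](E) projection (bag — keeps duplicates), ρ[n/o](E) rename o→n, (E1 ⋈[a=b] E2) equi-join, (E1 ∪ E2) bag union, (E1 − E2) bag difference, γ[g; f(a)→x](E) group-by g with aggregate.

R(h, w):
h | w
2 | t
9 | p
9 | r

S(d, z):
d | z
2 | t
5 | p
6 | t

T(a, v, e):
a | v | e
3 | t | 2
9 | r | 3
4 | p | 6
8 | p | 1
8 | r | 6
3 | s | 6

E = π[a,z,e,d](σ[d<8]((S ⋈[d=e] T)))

σ filters on d, owned by the left side.
E' = π[a,z,e,d]((σ[d<8](S) ⋈[d=e] T))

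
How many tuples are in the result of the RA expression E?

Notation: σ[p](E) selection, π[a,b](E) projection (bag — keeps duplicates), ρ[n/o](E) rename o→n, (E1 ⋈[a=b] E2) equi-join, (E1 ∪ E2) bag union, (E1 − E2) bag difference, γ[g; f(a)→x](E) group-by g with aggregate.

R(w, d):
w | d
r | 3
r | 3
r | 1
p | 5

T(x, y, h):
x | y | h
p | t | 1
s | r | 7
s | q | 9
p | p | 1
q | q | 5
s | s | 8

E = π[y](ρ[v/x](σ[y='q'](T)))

Subexpression sizes:
  T → 6
  σ[y='q'](T) → 2
  ρ[v/x](σ[y='q'](T)) → 2
  π[y](ρ[v/x](σ[y='q'](T))) → 2

|E| = 2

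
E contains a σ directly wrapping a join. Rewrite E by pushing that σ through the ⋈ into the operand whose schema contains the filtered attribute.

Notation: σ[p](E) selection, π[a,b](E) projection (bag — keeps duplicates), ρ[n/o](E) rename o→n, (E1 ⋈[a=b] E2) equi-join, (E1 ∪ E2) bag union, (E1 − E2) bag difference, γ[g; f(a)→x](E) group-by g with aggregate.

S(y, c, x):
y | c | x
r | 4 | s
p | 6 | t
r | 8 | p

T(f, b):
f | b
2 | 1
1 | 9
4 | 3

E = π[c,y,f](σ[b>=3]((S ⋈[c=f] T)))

σ filters on b, owned by the right side.
E' = π[c,y,f]((S ⋈[c=f] σ[b>=3](T)))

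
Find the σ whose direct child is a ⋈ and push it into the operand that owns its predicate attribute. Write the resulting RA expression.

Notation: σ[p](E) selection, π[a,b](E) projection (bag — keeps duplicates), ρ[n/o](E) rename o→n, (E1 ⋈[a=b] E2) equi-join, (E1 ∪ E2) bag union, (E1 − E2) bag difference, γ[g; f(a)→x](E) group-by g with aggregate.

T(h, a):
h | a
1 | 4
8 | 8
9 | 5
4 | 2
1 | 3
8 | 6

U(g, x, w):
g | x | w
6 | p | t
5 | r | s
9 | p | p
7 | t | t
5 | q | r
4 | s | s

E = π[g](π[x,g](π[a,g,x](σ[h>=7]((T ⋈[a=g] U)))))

σ filters on h, owned by the left side.
E' = π[g](π[x,g](π[a,g,x]((σ[h>=7](T) ⋈[a=g] U))))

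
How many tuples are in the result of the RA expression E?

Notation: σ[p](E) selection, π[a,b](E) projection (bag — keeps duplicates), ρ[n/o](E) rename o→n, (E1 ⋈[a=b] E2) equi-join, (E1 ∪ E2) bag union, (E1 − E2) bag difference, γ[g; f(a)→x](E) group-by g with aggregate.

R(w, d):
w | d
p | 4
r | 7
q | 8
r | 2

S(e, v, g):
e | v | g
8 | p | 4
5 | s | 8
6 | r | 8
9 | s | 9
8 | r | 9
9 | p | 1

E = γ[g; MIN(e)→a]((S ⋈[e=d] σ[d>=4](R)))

Row counts bottom-up:
  S → 6
  R → 4
  σ[d>=4](R) → 3
  (S ⋈[e=d] σ[d>=4](R)) → 2
  γ[g; MIN(e)→a]((S ⋈[e=d] σ[d>=4](R))) → 2

|E| = 2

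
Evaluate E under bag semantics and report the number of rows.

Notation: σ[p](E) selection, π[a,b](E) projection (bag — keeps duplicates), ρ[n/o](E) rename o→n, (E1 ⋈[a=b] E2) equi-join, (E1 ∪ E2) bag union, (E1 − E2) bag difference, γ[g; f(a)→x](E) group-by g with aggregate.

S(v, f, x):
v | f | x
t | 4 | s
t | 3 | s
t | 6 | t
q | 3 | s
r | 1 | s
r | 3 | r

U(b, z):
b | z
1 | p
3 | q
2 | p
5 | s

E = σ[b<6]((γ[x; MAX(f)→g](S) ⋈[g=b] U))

Row counts bottom-up:
  S → 6
  γ[x; MAX(f)→g](S) → 3
  U → 4
  (γ[x; MAX(f)→g](S) ⋈[g=b] U) → 1
  σ[b<6]((γ[x; MAX(f)→g](S) ⋈[g=b] U)) → 1

|E| = 1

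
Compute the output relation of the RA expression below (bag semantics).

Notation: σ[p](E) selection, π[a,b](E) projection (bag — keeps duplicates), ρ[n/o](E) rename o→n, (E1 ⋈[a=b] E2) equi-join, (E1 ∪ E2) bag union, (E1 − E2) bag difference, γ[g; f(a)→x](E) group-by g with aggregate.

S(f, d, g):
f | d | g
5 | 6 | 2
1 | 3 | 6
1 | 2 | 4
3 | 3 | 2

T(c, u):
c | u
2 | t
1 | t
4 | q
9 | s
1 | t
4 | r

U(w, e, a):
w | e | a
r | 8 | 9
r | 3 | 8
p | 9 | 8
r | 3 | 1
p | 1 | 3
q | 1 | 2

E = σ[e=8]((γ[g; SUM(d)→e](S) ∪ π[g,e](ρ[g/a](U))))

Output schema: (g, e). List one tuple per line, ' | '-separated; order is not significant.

Subexpression sizes:
  S → 4
  γ[g; SUM(d)→e](S) → 3
  U → 6
  ρ[g/a](U) → 6
  π[g,e](ρ[g/a](U)) → 6
  (γ[g; SUM(d)→e](S) ∪ π[g,e](ρ[g/a](U))) → 9
  σ[e=8]((γ[g; SUM(d)→e](S) ∪ π[g,e](ρ[g/a](U)))) → 1

== RESULT ==
g | e
9 | 8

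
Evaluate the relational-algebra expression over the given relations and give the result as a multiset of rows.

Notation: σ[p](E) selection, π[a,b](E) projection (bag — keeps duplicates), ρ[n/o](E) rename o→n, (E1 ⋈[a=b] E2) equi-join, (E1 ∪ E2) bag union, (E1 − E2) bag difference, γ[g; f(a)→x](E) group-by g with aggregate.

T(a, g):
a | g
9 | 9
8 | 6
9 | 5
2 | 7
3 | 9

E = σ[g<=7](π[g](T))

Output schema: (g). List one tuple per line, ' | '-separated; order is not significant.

Per-node cardinality:
  T → 5
  π[g](T) → 5
  σ[g<=7](π[g](T)) → 3

== RESULT ==
g
5
6
7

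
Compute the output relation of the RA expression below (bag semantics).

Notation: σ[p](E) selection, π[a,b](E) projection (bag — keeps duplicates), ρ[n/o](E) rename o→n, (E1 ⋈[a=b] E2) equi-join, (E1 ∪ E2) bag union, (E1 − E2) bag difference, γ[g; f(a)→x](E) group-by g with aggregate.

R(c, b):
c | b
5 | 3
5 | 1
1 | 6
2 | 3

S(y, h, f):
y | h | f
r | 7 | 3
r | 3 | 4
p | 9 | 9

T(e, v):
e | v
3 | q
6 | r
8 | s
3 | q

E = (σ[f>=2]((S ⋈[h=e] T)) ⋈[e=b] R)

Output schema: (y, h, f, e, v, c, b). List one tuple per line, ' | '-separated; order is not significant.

Per-node cardinality:
  S → 3
  T → 4
  (S ⋈[h=e] T) → 2
  σ[f>=2]((S ⋈[h=e] T)) → 2
  R → 4
  (σ[f>=2]((S ⋈[h=e] T)) ⋈[e=b] R) → 4

== RESULT ==
y | h | f | e | v | c | b
r | 3 | 4 | 3 | q | 2 | 3
r | 3 | 4 | 3 | q | 2 | 3
r | 3 | 4 | 3 | q | 5 | 3
r | 3 | 4 | 3 | q | 5 | 3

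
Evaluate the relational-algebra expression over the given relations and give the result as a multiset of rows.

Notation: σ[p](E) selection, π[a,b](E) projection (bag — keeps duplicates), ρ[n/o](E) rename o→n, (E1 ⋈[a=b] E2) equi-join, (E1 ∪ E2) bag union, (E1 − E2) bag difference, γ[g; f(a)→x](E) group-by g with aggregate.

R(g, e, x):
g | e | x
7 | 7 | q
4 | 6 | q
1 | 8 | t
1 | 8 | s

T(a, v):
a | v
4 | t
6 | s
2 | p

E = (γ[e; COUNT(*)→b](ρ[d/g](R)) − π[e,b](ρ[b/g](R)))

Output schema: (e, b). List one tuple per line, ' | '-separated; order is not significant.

Row counts bottom-up:
  R → 4
  ρ[d/g](R) → 4
  γ[e; COUNT(*)→b](ρ[d/g](R)) → 3
  R → 4
  ρ[b/g](R) → 4
  π[e,b](ρ[b/g](R)) → 4
  (γ[e; COUNT(*)→b](ρ[d/g](R)) − π[e,b](ρ[b/g](R))) → 3

== RESULT ==
e | b
6 | 1
7 | 1
8 | 2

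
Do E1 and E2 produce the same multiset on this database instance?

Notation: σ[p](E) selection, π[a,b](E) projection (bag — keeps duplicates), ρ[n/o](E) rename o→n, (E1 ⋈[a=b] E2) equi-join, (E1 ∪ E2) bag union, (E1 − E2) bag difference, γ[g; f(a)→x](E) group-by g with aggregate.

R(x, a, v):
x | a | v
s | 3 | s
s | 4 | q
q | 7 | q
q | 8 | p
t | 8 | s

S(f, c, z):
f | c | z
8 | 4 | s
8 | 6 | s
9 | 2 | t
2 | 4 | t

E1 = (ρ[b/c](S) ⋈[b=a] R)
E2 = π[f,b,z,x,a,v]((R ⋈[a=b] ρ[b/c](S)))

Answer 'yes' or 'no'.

E1 row counts bottom-up:
  S → 4
  ρ[b/c](S) → 4
  R → 5
  (ρ[b/c](S) ⋈[b=a] R) → 2
E2 row counts bottom-up:
  R → 5
  S → 4
  ρ[b/c](S) → 4
  (R ⋈[a=b] ρ[b/c](S)) → 2
  π[f,b,z,x,a,v]((R ⋈[a=b] ρ[b/c](S))) → 2

E1 and E2 produce the same multiset:
f | b | z | x | a | v
2 | 4 | t | s | 4 | q
8 | 4 | s | s | 4 | q

yes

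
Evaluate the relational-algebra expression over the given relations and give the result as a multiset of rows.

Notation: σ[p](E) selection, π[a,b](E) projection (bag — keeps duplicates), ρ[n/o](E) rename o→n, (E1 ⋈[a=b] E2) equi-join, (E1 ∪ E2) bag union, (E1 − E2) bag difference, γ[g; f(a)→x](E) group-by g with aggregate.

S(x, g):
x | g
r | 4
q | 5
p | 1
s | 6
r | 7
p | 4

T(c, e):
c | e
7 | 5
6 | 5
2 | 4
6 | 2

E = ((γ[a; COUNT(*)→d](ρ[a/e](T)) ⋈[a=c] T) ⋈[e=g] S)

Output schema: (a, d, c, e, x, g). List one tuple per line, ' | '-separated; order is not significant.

Stepwise |·|:
  T → 4
  ρ[a/e](T) → 4
  γ[a; COUNT(*)→d](ρ[a/e](T)) → 3
  T → 4
  (γ[a; COUNT(*)→d](ρ[a/e](T)) ⋈[a=c] T) → 1
  S → 6
  ((γ[a; COUNT(*)→d](ρ[a/e](T)) ⋈[a=c] T) ⋈[e=g] S) → 2

== RESULT ==
a | d | c | e | x | g
2 | 1 | 2 | 4 | p | 4
2 | 1 | 2 | 4 | r | 4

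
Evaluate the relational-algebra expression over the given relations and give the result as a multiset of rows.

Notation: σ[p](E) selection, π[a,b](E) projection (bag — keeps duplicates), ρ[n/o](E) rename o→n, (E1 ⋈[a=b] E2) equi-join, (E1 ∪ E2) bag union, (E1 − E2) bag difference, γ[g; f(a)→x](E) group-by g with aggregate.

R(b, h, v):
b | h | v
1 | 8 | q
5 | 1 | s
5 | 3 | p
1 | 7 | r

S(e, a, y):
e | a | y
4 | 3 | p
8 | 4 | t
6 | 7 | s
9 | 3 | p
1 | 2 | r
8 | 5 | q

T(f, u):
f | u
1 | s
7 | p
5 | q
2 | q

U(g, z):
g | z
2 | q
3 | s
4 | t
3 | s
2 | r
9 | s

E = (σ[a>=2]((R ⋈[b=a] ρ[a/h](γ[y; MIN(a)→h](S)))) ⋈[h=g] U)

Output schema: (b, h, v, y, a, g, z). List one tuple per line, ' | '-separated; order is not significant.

Subexpression sizes:
  R → 4
  S → 6
  γ[y; MIN(a)→h](S) → 5
  ρ[a/h](γ[y; MIN(a)→h](S)) → 5
  (R ⋈[b=a] ρ[a/h](γ[y; MIN(a)→h](S))) → 2
  σ[a>=2]((R ⋈[b=a] ρ[a/h](γ[y; MIN(a)→h](S)))) → 2
  U → 6
  (σ[a>=2]((R ⋈[b=a] ρ[a/h](γ[y; MIN(a)→h](S)))) ⋈[h=g] U) → 2

== RESULT ==
b | h | v | y | a | g | z
5 | 3 | p | q | 5 | 3 | s
5 | 3 | p | q | 5 | 3 | s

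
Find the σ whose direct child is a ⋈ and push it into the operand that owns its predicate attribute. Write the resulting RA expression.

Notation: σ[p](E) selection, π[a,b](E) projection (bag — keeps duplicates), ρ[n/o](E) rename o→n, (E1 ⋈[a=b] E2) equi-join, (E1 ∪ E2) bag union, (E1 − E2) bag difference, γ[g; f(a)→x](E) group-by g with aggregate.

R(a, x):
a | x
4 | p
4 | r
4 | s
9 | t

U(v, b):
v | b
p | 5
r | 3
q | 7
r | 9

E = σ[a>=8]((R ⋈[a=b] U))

σ filters on a, owned by the left side.
E' = (σ[a>=8](R) ⋈[a=b] U)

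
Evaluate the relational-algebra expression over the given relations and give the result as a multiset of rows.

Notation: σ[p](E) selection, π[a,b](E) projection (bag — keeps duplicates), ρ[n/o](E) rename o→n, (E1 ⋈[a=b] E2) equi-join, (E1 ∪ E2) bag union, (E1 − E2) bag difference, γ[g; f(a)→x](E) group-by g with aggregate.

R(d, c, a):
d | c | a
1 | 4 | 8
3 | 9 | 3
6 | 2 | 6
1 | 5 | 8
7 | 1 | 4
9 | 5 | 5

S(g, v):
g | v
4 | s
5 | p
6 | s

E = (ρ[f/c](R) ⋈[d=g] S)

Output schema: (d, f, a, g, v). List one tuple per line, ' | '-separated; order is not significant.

Stepwise |·|:
  R → 6
  ρ[f/c](R) → 6
  S → 3
  (ρ[f/c](R) ⋈[d=g] S) → 1

== RESULT ==
d | f | a | g | v
6 | 2 | 6 | 6 | s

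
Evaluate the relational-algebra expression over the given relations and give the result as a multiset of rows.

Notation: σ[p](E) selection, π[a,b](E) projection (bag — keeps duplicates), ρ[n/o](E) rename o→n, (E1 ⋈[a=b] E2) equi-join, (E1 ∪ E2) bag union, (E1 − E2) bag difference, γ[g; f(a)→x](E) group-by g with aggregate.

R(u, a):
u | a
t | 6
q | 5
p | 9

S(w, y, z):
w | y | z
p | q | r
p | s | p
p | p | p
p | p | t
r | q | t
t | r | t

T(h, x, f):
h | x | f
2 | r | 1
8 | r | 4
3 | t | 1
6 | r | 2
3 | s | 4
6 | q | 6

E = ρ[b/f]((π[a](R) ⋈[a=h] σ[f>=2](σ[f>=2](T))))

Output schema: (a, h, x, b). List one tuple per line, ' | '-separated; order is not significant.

Per-node cardinality:
  R → 3
  π[a](R) → 3
  T → 6
  σ[f>=2](T) → 4
  σ[f>=2](σ[f>=2](T)) → 4
  (π[a](R) ⋈[a=h] σ[f>=2](σ[f>=2](T))) → 2
  ρ[b/f]((π[a](R) ⋈[a=h] σ[f>=2](σ[f>=2](T)))) → 2

== RESULT ==
a | h | x | b
6 | 6 | q | 6
6 | 6 | r | 2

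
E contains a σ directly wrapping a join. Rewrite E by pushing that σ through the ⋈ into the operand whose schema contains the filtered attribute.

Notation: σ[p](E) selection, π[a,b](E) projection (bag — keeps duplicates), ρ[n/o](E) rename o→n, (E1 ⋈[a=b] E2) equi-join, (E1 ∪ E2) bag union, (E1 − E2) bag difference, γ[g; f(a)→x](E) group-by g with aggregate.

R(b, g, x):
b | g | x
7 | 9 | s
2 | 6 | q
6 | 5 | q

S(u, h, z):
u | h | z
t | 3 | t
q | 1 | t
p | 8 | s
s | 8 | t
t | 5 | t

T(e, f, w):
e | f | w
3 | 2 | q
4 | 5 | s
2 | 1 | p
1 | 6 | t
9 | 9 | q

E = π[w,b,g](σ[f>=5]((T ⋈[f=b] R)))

σ filters on f, owned by the left side.
E' = π[w,b,g]((σ[f>=5](T) ⋈[f=b] R))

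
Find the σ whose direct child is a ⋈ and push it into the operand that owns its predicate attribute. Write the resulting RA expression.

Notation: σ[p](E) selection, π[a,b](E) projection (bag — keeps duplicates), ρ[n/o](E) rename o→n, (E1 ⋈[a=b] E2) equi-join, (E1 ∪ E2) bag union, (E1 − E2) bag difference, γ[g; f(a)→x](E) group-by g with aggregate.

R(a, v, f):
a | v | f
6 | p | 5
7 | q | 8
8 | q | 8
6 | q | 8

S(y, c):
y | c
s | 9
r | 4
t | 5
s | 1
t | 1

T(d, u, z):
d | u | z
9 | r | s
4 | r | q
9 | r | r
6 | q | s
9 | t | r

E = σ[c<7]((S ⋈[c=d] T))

σ filters on c, owned by the left side.
E' = (σ[c<7](S) ⋈[c=d] T)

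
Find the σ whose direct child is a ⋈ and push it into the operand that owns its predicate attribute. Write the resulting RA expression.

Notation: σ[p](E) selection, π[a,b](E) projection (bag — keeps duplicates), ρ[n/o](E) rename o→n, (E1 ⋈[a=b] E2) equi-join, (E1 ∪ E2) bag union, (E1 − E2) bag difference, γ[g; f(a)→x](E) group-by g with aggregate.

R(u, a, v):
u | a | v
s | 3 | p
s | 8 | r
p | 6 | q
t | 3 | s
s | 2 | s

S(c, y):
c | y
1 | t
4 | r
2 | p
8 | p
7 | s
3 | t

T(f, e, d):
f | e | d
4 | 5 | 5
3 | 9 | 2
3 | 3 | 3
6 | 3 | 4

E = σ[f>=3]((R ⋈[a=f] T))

σ filters on f, owned by the right side.
E' = (R ⋈[a=f] σ[f>=3](T))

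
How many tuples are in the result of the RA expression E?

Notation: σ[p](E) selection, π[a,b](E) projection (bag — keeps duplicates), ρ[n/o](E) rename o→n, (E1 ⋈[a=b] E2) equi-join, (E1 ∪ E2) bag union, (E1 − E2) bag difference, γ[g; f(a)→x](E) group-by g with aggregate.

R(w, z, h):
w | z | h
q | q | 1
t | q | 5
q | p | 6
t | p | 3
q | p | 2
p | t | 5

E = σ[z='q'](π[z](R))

Subexpression sizes:
  R → 6
  π[z](R) → 6
  σ[z='q'](π[z](R)) → 2

|E| = 2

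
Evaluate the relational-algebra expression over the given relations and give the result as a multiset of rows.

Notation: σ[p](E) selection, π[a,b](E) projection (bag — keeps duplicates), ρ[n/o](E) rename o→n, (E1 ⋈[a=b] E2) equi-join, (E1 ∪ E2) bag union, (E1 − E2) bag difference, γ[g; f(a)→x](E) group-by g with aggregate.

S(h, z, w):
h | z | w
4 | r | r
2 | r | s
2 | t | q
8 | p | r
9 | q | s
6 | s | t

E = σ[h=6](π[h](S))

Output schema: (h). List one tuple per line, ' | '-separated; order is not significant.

Stepwise |·|:
  S → 6
  π[h](S) → 6
  σ[h=6](π[h](S)) → 1

== RESULT ==
h
6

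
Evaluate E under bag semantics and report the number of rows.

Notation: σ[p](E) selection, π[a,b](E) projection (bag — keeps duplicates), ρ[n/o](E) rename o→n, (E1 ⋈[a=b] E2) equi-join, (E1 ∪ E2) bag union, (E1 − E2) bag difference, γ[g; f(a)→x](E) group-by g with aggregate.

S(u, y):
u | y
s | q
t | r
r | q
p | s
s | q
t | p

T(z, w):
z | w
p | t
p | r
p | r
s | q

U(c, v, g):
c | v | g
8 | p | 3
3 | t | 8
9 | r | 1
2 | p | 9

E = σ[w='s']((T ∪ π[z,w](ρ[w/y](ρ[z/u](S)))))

Subexpression sizes:
  T → 4
  S → 6
  ρ[z/u](S) → 6
  ρ[w/y](ρ[z/u](S)) → 6
  π[z,w](ρ[w/y](ρ[z/u](S))) → 6
  (T ∪ π[z,w](ρ[w/y](ρ[z/u](S)))) → 10
  σ[w='s']((T ∪ π[z,w](ρ[w/y](ρ[z/u](S))))) → 1

|E| = 1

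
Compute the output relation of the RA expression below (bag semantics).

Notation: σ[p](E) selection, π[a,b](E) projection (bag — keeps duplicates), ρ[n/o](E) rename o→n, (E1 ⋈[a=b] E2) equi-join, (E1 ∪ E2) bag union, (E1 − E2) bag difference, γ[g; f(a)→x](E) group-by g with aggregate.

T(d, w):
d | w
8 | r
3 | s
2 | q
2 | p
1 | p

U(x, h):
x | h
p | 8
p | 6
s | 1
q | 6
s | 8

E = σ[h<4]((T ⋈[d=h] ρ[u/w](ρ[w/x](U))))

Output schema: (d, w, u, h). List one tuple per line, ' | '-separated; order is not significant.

Row counts bottom-up:
  T → 5
  U → 5
  ρ[w/x](U) → 5
  ρ[u/w](ρ[w/x](U)) → 5
  (T ⋈[d=h] ρ[u/w](ρ[w/x](U))) → 3
  σ[h<4]((T ⋈[d=h] ρ[u/w](ρ[w/x](U)))) → 1

== RESULT ==
d | w | u | h
1 | p | s | 1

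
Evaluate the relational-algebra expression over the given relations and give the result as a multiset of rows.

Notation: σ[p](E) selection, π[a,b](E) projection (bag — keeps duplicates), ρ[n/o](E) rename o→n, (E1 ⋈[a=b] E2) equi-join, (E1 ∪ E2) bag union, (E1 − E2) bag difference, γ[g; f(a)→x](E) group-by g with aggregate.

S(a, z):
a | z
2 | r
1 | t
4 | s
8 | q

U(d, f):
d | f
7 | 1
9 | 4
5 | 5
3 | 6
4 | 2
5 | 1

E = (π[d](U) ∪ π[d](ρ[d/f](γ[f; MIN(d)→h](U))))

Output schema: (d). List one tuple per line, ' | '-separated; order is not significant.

Stepwise |·|:
  U → 6
  π[d](U) → 6
  U → 6
  γ[f; MIN(d)→h](U) → 5
  ρ[d/f](γ[f; MIN(d)→h](U)) → 5
  π[d](ρ[d/f](γ[f; MIN(d)→h](U))) → 5
  (π[d](U) ∪ π[d](ρ[d/f](γ[f; MIN(d)→h](U)))) → 11

== RESULT ==
d
1
2
3
4
4
5
5
5
6
7
9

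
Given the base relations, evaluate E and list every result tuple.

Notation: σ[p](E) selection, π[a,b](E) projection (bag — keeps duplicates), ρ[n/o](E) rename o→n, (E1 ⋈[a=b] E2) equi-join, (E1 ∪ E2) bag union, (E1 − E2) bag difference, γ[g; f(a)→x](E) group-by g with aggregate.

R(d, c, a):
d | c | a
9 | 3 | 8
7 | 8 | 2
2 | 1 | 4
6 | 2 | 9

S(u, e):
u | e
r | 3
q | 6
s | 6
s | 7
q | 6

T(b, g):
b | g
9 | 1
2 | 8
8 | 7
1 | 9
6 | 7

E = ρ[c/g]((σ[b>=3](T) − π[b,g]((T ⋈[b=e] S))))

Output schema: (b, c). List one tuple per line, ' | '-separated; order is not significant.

Per-node cardinality:
  T → 5
  σ[b>=3](T) → 3
  T → 5
  S → 5
  (T ⋈[b=e] S) → 3
  π[b,g]((T ⋈[b=e] S)) → 3
  (σ[b>=3](T) − π[b,g]((T ⋈[b=e] S))) → 2
  ρ[c/g]((σ[b>=3](T) − π[b,g]((T ⋈[b=e] S)))) → 2

== RESULT ==
b | c
8 | 7
9 | 1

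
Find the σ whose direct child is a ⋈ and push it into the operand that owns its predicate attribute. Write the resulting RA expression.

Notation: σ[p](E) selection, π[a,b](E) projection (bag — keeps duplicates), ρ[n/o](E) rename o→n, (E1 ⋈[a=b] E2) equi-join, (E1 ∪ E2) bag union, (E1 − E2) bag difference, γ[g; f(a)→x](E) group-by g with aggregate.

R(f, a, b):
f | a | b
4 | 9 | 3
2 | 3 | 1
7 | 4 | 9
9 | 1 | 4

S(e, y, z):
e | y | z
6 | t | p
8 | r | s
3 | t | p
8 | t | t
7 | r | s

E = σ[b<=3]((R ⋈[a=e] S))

σ filters on b, owned by the left side.
E' = (σ[b<=3](R) ⋈[a=e] S)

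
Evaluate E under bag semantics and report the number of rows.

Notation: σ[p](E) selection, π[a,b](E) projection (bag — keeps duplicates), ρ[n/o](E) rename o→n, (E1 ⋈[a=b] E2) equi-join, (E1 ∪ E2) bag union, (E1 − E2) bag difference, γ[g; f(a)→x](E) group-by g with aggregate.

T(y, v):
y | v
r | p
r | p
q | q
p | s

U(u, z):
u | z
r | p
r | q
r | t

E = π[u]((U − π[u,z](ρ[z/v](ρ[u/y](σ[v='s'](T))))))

Per-node cardinality:
  U → 3
  T → 4
  σ[v='s'](T) → 1
  ρ[u/y](σ[v='s'](T)) → 1
  ρ[z/v](ρ[u/y](σ[v='s'](T))) → 1
  π[u,z](ρ[z/v](ρ[u/y](σ[v='s'](T)))) → 1
  (U − π[u,z](ρ[z/v](ρ[u/y](σ[v='s'](T))))) → 3
  π[u]((U − π[u,z](ρ[z/v](ρ[u/y](σ[v='s'](T)))))) → 3

|E| = 3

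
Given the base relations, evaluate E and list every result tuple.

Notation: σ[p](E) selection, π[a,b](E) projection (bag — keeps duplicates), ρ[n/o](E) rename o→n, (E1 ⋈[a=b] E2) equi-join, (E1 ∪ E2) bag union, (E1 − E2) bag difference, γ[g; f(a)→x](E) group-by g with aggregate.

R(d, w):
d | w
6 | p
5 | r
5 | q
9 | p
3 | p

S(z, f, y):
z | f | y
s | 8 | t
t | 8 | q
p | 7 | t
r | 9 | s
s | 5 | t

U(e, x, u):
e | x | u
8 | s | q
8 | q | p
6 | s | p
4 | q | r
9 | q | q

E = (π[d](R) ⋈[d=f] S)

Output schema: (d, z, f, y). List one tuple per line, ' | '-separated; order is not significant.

Subexpression sizes:
  R → 5
  π[d](R) → 5
  S → 5
  (π[d](R) ⋈[d=f] S) → 3

== RESULT ==
d | z | f | y
5 | s | 5 | t
5 | s | 5 | t
9 | r | 9 | s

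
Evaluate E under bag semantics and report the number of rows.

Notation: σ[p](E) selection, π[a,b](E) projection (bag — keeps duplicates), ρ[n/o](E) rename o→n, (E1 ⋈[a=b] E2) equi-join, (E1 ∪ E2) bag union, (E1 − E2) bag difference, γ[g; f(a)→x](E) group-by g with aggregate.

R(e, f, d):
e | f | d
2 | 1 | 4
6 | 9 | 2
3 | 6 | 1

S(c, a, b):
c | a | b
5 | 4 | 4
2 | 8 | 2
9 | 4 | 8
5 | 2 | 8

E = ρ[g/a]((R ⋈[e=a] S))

Stepwise |·|:
  R → 3
  S → 4
  (R ⋈[e=a] S) → 1
  ρ[g/a]((R ⋈[e=a] S)) → 1

|E| = 1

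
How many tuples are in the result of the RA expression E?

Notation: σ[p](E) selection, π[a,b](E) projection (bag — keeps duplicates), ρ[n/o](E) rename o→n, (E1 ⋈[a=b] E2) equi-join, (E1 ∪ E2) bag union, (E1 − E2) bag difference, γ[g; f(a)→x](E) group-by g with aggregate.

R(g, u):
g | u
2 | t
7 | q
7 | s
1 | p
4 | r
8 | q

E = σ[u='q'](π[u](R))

Subexpression sizes:
  R → 6
  π[u](R) → 6
  σ[u='q'](π[u](R)) → 2

|E| = 2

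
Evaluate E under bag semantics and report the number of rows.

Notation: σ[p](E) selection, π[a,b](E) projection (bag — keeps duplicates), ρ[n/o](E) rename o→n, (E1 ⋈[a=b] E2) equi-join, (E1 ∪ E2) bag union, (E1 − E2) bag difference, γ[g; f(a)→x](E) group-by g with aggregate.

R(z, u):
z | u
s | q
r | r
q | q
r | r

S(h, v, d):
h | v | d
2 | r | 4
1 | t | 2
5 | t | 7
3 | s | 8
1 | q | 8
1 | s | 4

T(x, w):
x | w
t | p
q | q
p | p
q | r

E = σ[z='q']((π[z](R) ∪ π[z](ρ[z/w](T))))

Subexpression sizes:
  R → 4
  π[z](R) → 4
  T → 4
  ρ[z/w](T) → 4
  π[z](ρ[z/w](T)) → 4
  (π[z](R) ∪ π[z](ρ[z/w](T))) → 8
  σ[z='q']((π[z](R) ∪ π[z](ρ[z/w](T)))) → 2

|E| = 2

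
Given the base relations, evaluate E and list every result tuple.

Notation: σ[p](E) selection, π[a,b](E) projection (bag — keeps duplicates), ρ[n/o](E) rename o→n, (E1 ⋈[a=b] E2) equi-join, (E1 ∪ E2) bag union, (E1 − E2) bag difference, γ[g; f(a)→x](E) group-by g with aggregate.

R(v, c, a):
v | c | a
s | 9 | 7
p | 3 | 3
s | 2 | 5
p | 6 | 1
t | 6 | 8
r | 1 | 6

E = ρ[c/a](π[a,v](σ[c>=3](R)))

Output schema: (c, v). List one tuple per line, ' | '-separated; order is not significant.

Stepwise |·|:
  R → 6
  σ[c>=3](R) → 4
  π[a,v](σ[c>=3](R)) → 4
  ρ[c/a](π[a,v](σ[c>=3](R))) → 4

== RESULT ==
c | v
1 | p
3 | p
7 | s
8 | t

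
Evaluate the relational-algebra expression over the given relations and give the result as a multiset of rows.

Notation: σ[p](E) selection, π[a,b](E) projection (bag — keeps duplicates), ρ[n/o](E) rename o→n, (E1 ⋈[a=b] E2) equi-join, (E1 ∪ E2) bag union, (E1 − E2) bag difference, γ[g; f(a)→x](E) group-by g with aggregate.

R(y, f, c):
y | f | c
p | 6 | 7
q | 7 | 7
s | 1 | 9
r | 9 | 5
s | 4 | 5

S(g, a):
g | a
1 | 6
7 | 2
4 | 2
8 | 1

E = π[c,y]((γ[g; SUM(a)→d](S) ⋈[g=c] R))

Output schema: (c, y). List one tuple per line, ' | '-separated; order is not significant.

Per-node cardinality:
  S → 4
  γ[g; SUM(a)→d](S) → 4
  R → 5
  (γ[g; SUM(a)→d](S) ⋈[g=c] R) → 2
  π[c,y]((γ[g; SUM(a)→d](S) ⋈[g=c] R)) → 2

== RESULT ==
c | y
7 | p
7 | q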